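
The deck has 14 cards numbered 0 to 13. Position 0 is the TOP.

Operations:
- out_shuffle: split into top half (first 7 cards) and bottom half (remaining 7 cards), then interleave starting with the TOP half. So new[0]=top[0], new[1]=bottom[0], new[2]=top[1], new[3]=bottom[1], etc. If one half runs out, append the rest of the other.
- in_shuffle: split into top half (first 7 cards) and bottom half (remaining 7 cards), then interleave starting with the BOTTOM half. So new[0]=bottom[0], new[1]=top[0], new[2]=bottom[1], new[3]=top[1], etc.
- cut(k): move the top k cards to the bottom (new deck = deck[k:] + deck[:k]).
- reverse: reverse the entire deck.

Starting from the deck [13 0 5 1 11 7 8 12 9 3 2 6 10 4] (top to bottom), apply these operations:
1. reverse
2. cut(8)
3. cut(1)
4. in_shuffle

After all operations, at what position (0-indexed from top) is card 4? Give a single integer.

Answer: 11

Derivation:
After op 1 (reverse): [4 10 6 2 3 9 12 8 7 11 1 5 0 13]
After op 2 (cut(8)): [7 11 1 5 0 13 4 10 6 2 3 9 12 8]
After op 3 (cut(1)): [11 1 5 0 13 4 10 6 2 3 9 12 8 7]
After op 4 (in_shuffle): [6 11 2 1 3 5 9 0 12 13 8 4 7 10]
Card 4 is at position 11.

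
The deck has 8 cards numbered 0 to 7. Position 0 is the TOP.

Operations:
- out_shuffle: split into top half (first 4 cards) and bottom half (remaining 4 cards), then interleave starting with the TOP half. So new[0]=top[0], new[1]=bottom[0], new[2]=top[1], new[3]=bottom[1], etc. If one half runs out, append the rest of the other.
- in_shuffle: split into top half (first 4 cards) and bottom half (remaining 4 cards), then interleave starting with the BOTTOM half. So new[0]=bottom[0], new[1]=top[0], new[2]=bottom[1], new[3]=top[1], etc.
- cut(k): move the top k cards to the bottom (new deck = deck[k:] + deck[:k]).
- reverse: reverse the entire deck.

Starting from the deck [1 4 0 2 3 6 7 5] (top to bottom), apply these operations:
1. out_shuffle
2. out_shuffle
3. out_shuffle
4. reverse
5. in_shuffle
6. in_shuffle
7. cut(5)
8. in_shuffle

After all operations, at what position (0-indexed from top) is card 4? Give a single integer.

Answer: 7

Derivation:
After op 1 (out_shuffle): [1 3 4 6 0 7 2 5]
After op 2 (out_shuffle): [1 0 3 7 4 2 6 5]
After op 3 (out_shuffle): [1 4 0 2 3 6 7 5]
After op 4 (reverse): [5 7 6 3 2 0 4 1]
After op 5 (in_shuffle): [2 5 0 7 4 6 1 3]
After op 6 (in_shuffle): [4 2 6 5 1 0 3 7]
After op 7 (cut(5)): [0 3 7 4 2 6 5 1]
After op 8 (in_shuffle): [2 0 6 3 5 7 1 4]
Card 4 is at position 7.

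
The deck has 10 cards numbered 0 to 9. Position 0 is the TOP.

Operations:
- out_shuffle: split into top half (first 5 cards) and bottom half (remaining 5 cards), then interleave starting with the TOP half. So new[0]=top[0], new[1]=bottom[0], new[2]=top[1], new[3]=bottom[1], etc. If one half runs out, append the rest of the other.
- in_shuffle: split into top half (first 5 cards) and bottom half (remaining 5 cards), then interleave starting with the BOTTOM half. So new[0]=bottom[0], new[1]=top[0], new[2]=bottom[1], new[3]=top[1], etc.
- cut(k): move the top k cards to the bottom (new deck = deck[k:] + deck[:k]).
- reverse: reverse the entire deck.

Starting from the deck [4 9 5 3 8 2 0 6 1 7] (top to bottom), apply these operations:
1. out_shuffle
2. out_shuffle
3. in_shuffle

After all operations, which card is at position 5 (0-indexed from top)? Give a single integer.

Answer: 2

Derivation:
After op 1 (out_shuffle): [4 2 9 0 5 6 3 1 8 7]
After op 2 (out_shuffle): [4 6 2 3 9 1 0 8 5 7]
After op 3 (in_shuffle): [1 4 0 6 8 2 5 3 7 9]
Position 5: card 2.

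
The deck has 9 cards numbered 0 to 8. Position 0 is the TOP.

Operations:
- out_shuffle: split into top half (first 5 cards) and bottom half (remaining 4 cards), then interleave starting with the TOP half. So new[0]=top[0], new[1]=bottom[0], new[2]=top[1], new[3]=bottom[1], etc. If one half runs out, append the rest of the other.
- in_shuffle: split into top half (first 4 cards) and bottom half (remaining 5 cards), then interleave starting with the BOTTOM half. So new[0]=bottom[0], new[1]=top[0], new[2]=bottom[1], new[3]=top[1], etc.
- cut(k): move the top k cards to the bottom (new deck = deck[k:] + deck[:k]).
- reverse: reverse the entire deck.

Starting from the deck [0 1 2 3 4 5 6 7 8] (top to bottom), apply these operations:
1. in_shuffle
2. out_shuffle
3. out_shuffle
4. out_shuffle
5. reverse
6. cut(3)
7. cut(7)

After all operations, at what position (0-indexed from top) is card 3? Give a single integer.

Answer: 5

Derivation:
After op 1 (in_shuffle): [4 0 5 1 6 2 7 3 8]
After op 2 (out_shuffle): [4 2 0 7 5 3 1 8 6]
After op 3 (out_shuffle): [4 3 2 1 0 8 7 6 5]
After op 4 (out_shuffle): [4 8 3 7 2 6 1 5 0]
After op 5 (reverse): [0 5 1 6 2 7 3 8 4]
After op 6 (cut(3)): [6 2 7 3 8 4 0 5 1]
After op 7 (cut(7)): [5 1 6 2 7 3 8 4 0]
Card 3 is at position 5.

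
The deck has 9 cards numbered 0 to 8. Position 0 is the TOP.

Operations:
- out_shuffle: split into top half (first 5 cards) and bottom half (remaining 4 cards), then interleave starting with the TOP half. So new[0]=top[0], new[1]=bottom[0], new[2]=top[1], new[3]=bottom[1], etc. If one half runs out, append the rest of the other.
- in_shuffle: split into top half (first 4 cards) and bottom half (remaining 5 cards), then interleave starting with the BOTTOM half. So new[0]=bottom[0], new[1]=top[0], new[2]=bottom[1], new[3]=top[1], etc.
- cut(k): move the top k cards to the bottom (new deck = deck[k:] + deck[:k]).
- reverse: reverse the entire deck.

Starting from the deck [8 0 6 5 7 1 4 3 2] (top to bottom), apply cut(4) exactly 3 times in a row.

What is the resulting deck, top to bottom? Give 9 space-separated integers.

After op 1 (cut(4)): [7 1 4 3 2 8 0 6 5]
After op 2 (cut(4)): [2 8 0 6 5 7 1 4 3]
After op 3 (cut(4)): [5 7 1 4 3 2 8 0 6]

Answer: 5 7 1 4 3 2 8 0 6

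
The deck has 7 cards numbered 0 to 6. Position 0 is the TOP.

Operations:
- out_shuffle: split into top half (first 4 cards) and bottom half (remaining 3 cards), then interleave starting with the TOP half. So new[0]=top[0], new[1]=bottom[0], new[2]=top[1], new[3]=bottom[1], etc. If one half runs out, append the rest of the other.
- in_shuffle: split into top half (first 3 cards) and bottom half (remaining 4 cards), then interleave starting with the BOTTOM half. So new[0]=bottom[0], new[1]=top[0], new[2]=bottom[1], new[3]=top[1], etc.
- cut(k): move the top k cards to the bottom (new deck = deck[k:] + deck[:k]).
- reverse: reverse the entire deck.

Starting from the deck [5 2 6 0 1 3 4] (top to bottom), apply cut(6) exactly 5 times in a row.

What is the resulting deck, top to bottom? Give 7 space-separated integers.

Answer: 6 0 1 3 4 5 2

Derivation:
After op 1 (cut(6)): [4 5 2 6 0 1 3]
After op 2 (cut(6)): [3 4 5 2 6 0 1]
After op 3 (cut(6)): [1 3 4 5 2 6 0]
After op 4 (cut(6)): [0 1 3 4 5 2 6]
After op 5 (cut(6)): [6 0 1 3 4 5 2]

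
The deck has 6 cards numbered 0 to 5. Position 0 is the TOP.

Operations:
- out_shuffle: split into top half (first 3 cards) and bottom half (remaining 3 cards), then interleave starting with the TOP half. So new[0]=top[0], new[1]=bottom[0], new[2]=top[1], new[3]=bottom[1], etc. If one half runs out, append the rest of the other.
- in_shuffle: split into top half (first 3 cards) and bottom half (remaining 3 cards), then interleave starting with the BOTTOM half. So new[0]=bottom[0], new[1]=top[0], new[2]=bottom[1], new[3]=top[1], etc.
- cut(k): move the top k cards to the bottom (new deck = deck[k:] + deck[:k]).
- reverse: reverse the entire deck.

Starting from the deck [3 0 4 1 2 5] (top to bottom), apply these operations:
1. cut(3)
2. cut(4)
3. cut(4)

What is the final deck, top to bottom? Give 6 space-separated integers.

After op 1 (cut(3)): [1 2 5 3 0 4]
After op 2 (cut(4)): [0 4 1 2 5 3]
After op 3 (cut(4)): [5 3 0 4 1 2]

Answer: 5 3 0 4 1 2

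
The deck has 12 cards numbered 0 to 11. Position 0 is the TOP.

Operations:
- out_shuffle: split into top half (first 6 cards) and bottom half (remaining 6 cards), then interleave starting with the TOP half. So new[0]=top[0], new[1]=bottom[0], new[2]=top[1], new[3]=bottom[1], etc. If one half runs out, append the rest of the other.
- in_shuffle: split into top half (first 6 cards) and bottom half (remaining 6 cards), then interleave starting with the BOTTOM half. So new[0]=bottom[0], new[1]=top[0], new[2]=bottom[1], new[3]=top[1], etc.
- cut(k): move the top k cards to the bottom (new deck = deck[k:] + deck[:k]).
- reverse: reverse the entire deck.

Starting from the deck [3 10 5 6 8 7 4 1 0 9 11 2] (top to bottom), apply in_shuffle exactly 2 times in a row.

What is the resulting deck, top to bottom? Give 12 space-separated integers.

Answer: 9 4 6 3 11 1 8 10 2 0 7 5

Derivation:
After op 1 (in_shuffle): [4 3 1 10 0 5 9 6 11 8 2 7]
After op 2 (in_shuffle): [9 4 6 3 11 1 8 10 2 0 7 5]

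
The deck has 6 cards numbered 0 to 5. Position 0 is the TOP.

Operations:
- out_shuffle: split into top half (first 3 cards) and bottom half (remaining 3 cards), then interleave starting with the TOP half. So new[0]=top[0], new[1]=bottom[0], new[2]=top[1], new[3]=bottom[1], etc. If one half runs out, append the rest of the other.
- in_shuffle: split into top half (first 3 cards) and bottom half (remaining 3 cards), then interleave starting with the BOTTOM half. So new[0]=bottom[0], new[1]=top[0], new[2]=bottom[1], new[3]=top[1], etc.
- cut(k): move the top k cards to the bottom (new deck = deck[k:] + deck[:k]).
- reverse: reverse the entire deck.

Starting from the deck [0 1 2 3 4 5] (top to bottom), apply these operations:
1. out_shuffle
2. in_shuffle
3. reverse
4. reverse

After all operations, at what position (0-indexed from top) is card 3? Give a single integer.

After op 1 (out_shuffle): [0 3 1 4 2 5]
After op 2 (in_shuffle): [4 0 2 3 5 1]
After op 3 (reverse): [1 5 3 2 0 4]
After op 4 (reverse): [4 0 2 3 5 1]
Card 3 is at position 3.

Answer: 3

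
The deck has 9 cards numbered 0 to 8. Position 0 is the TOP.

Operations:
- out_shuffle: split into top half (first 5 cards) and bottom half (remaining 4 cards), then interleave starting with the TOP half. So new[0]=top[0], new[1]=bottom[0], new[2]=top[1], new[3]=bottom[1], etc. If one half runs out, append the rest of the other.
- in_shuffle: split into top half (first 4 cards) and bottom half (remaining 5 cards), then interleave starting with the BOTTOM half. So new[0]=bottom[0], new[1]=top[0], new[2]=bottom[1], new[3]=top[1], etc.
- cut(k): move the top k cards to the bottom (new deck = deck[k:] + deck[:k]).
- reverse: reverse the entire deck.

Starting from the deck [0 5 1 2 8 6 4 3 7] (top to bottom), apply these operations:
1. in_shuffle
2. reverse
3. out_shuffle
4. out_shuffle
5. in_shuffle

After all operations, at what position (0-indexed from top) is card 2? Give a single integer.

Answer: 0

Derivation:
After op 1 (in_shuffle): [8 0 6 5 4 1 3 2 7]
After op 2 (reverse): [7 2 3 1 4 5 6 0 8]
After op 3 (out_shuffle): [7 5 2 6 3 0 1 8 4]
After op 4 (out_shuffle): [7 0 5 1 2 8 6 4 3]
After op 5 (in_shuffle): [2 7 8 0 6 5 4 1 3]
Card 2 is at position 0.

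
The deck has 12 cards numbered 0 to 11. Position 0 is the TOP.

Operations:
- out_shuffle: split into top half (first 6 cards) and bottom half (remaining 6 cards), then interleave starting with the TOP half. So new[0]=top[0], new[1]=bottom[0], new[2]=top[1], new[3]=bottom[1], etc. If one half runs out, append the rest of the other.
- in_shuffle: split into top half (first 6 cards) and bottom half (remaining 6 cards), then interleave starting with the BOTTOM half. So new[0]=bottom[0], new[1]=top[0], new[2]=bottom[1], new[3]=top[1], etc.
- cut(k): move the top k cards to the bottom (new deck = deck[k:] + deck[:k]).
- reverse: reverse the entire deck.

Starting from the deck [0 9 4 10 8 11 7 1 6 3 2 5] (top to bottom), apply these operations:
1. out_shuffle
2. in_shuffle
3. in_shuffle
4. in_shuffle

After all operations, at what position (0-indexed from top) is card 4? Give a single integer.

After op 1 (out_shuffle): [0 7 9 1 4 6 10 3 8 2 11 5]
After op 2 (in_shuffle): [10 0 3 7 8 9 2 1 11 4 5 6]
After op 3 (in_shuffle): [2 10 1 0 11 3 4 7 5 8 6 9]
After op 4 (in_shuffle): [4 2 7 10 5 1 8 0 6 11 9 3]
Card 4 is at position 0.

Answer: 0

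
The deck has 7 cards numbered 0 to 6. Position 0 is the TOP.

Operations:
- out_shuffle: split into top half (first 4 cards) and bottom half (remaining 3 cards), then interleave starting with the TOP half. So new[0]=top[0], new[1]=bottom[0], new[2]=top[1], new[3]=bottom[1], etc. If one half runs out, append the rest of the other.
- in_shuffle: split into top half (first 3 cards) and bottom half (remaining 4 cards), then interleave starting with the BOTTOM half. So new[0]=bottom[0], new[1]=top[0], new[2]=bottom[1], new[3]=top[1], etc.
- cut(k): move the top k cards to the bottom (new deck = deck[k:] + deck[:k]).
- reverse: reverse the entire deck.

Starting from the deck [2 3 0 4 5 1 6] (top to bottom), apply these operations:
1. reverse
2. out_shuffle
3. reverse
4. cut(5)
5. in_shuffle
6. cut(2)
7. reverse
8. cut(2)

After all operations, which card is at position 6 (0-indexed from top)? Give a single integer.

Answer: 2

Derivation:
After op 1 (reverse): [6 1 5 4 0 3 2]
After op 2 (out_shuffle): [6 0 1 3 5 2 4]
After op 3 (reverse): [4 2 5 3 1 0 6]
After op 4 (cut(5)): [0 6 4 2 5 3 1]
After op 5 (in_shuffle): [2 0 5 6 3 4 1]
After op 6 (cut(2)): [5 6 3 4 1 2 0]
After op 7 (reverse): [0 2 1 4 3 6 5]
After op 8 (cut(2)): [1 4 3 6 5 0 2]
Position 6: card 2.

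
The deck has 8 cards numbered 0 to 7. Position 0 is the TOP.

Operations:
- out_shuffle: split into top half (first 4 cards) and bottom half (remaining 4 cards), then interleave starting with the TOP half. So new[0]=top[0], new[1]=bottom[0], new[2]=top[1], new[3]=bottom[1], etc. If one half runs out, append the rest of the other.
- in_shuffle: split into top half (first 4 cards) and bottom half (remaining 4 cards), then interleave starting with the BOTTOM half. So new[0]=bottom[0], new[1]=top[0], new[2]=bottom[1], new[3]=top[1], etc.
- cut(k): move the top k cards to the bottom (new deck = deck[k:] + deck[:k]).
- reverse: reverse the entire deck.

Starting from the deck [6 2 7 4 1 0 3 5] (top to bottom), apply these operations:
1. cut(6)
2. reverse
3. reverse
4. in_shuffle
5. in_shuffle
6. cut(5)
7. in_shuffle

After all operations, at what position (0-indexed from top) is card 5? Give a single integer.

Answer: 5

Derivation:
After op 1 (cut(6)): [3 5 6 2 7 4 1 0]
After op 2 (reverse): [0 1 4 7 2 6 5 3]
After op 3 (reverse): [3 5 6 2 7 4 1 0]
After op 4 (in_shuffle): [7 3 4 5 1 6 0 2]
After op 5 (in_shuffle): [1 7 6 3 0 4 2 5]
After op 6 (cut(5)): [4 2 5 1 7 6 3 0]
After op 7 (in_shuffle): [7 4 6 2 3 5 0 1]
Card 5 is at position 5.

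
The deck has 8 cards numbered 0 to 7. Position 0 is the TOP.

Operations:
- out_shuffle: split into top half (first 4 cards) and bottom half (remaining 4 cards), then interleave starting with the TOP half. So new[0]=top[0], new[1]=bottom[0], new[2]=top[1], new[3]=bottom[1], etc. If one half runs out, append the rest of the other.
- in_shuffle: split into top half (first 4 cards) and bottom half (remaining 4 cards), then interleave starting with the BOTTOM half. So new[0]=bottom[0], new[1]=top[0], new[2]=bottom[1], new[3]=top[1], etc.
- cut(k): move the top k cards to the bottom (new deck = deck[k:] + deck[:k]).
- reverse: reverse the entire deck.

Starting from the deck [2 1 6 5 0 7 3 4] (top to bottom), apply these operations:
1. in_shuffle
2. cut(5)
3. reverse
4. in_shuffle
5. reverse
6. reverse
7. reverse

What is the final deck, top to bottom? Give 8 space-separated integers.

Answer: 2 6 7 4 1 5 3 0

Derivation:
After op 1 (in_shuffle): [0 2 7 1 3 6 4 5]
After op 2 (cut(5)): [6 4 5 0 2 7 1 3]
After op 3 (reverse): [3 1 7 2 0 5 4 6]
After op 4 (in_shuffle): [0 3 5 1 4 7 6 2]
After op 5 (reverse): [2 6 7 4 1 5 3 0]
After op 6 (reverse): [0 3 5 1 4 7 6 2]
After op 7 (reverse): [2 6 7 4 1 5 3 0]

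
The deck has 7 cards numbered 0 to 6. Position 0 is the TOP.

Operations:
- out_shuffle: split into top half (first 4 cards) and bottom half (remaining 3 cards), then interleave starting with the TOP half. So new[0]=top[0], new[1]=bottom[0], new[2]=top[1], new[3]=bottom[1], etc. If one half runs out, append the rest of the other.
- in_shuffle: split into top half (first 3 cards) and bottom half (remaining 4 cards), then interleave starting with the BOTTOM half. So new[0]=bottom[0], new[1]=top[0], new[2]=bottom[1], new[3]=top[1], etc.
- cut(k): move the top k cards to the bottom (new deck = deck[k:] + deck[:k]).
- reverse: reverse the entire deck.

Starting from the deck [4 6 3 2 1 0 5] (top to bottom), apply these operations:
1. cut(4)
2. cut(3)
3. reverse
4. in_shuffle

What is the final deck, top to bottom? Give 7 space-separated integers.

Answer: 2 5 3 0 6 1 4

Derivation:
After op 1 (cut(4)): [1 0 5 4 6 3 2]
After op 2 (cut(3)): [4 6 3 2 1 0 5]
After op 3 (reverse): [5 0 1 2 3 6 4]
After op 4 (in_shuffle): [2 5 3 0 6 1 4]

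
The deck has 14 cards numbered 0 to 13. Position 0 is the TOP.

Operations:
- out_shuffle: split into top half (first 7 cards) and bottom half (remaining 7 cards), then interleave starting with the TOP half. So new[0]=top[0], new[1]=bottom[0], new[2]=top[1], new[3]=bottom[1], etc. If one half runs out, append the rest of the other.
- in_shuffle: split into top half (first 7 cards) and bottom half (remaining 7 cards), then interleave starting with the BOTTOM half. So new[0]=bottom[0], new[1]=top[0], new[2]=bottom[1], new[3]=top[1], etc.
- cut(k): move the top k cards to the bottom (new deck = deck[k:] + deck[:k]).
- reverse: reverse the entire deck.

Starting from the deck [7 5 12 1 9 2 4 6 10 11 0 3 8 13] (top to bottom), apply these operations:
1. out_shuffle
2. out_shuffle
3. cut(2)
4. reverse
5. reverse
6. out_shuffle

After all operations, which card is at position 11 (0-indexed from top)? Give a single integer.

Answer: 7

Derivation:
After op 1 (out_shuffle): [7 6 5 10 12 11 1 0 9 3 2 8 4 13]
After op 2 (out_shuffle): [7 0 6 9 5 3 10 2 12 8 11 4 1 13]
After op 3 (cut(2)): [6 9 5 3 10 2 12 8 11 4 1 13 7 0]
After op 4 (reverse): [0 7 13 1 4 11 8 12 2 10 3 5 9 6]
After op 5 (reverse): [6 9 5 3 10 2 12 8 11 4 1 13 7 0]
After op 6 (out_shuffle): [6 8 9 11 5 4 3 1 10 13 2 7 12 0]
Position 11: card 7.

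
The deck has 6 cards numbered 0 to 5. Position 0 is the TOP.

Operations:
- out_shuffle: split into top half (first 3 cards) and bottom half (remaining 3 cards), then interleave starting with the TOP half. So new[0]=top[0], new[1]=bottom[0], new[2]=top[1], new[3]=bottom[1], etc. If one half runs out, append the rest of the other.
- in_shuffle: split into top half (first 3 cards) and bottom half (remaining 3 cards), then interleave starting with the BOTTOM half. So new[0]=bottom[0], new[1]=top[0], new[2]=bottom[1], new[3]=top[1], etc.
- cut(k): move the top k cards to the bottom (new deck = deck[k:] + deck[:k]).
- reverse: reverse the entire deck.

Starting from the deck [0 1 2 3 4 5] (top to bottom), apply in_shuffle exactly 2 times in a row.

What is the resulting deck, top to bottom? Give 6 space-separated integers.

Answer: 1 3 5 0 2 4

Derivation:
After op 1 (in_shuffle): [3 0 4 1 5 2]
After op 2 (in_shuffle): [1 3 5 0 2 4]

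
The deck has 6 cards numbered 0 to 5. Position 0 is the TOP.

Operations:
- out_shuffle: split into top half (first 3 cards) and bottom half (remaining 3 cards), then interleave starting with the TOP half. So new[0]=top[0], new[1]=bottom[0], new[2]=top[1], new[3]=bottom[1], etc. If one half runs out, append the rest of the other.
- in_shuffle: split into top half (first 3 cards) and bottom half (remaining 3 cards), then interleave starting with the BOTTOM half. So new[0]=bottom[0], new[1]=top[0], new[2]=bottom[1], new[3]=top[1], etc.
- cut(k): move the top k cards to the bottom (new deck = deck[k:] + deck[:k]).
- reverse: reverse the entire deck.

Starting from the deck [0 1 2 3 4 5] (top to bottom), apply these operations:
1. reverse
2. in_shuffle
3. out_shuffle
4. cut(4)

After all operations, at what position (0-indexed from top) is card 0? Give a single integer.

Answer: 5

Derivation:
After op 1 (reverse): [5 4 3 2 1 0]
After op 2 (in_shuffle): [2 5 1 4 0 3]
After op 3 (out_shuffle): [2 4 5 0 1 3]
After op 4 (cut(4)): [1 3 2 4 5 0]
Card 0 is at position 5.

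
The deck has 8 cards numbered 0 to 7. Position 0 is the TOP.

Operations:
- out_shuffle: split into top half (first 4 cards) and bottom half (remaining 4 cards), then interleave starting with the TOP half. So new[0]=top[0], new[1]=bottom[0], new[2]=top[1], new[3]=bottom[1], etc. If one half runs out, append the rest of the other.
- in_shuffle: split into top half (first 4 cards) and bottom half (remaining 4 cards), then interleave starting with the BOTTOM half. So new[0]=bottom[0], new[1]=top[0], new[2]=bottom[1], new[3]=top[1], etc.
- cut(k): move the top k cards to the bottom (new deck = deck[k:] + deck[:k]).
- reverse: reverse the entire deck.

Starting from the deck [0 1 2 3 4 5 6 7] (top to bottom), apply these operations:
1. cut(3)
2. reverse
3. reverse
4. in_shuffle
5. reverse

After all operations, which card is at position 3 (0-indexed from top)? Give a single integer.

After op 1 (cut(3)): [3 4 5 6 7 0 1 2]
After op 2 (reverse): [2 1 0 7 6 5 4 3]
After op 3 (reverse): [3 4 5 6 7 0 1 2]
After op 4 (in_shuffle): [7 3 0 4 1 5 2 6]
After op 5 (reverse): [6 2 5 1 4 0 3 7]
Position 3: card 1.

Answer: 1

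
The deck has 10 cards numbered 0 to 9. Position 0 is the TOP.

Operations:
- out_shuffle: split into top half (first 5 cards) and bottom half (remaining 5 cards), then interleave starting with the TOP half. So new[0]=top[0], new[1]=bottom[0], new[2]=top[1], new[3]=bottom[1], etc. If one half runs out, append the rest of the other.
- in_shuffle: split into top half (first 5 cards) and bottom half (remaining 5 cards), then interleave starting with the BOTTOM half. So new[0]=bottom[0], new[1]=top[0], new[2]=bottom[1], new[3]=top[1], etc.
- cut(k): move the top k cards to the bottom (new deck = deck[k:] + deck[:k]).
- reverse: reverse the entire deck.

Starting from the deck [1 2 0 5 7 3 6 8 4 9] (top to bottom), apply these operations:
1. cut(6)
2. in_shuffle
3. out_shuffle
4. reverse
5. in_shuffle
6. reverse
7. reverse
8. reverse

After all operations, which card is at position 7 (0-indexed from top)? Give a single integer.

Answer: 7

Derivation:
After op 1 (cut(6)): [6 8 4 9 1 2 0 5 7 3]
After op 2 (in_shuffle): [2 6 0 8 5 4 7 9 3 1]
After op 3 (out_shuffle): [2 4 6 7 0 9 8 3 5 1]
After op 4 (reverse): [1 5 3 8 9 0 7 6 4 2]
After op 5 (in_shuffle): [0 1 7 5 6 3 4 8 2 9]
After op 6 (reverse): [9 2 8 4 3 6 5 7 1 0]
After op 7 (reverse): [0 1 7 5 6 3 4 8 2 9]
After op 8 (reverse): [9 2 8 4 3 6 5 7 1 0]
Position 7: card 7.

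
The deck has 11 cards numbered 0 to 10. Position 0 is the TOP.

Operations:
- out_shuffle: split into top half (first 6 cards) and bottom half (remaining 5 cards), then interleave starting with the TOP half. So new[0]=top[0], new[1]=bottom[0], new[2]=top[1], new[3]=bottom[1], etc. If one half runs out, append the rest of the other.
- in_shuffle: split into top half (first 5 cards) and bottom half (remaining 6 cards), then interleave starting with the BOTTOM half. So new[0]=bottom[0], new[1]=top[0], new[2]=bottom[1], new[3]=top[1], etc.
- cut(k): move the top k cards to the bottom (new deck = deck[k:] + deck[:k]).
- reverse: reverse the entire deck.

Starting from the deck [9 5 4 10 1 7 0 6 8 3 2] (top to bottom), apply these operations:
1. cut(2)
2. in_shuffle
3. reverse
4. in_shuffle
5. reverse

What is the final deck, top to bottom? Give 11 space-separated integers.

Answer: 6 2 4 7 8 9 10 0 3 5 1

Derivation:
After op 1 (cut(2)): [4 10 1 7 0 6 8 3 2 9 5]
After op 2 (in_shuffle): [6 4 8 10 3 1 2 7 9 0 5]
After op 3 (reverse): [5 0 9 7 2 1 3 10 8 4 6]
After op 4 (in_shuffle): [1 5 3 0 10 9 8 7 4 2 6]
After op 5 (reverse): [6 2 4 7 8 9 10 0 3 5 1]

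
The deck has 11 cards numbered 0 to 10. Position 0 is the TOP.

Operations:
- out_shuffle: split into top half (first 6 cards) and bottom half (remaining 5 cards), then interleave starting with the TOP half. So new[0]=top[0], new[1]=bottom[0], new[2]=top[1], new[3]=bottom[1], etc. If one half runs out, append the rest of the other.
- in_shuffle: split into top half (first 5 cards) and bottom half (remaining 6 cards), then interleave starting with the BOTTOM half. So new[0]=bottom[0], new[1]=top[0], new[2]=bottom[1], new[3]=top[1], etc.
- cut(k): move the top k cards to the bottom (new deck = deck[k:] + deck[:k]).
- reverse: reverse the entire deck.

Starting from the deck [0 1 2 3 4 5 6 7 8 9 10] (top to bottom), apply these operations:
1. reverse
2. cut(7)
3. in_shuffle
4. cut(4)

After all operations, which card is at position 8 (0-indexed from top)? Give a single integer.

After op 1 (reverse): [10 9 8 7 6 5 4 3 2 1 0]
After op 2 (cut(7)): [3 2 1 0 10 9 8 7 6 5 4]
After op 3 (in_shuffle): [9 3 8 2 7 1 6 0 5 10 4]
After op 4 (cut(4)): [7 1 6 0 5 10 4 9 3 8 2]
Position 8: card 3.

Answer: 3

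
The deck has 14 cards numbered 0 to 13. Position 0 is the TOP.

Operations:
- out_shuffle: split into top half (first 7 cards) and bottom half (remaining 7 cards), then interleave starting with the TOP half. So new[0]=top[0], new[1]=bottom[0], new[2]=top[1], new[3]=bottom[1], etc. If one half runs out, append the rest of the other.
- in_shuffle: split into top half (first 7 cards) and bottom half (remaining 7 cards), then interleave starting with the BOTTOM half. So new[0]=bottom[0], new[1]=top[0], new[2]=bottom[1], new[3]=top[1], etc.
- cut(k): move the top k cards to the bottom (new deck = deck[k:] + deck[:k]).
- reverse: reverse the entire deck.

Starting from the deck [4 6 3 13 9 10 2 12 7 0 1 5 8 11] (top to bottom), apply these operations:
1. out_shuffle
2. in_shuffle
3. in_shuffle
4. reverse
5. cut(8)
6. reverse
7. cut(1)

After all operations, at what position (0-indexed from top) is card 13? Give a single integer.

Answer: 5

Derivation:
After op 1 (out_shuffle): [4 12 6 7 3 0 13 1 9 5 10 8 2 11]
After op 2 (in_shuffle): [1 4 9 12 5 6 10 7 8 3 2 0 11 13]
After op 3 (in_shuffle): [7 1 8 4 3 9 2 12 0 5 11 6 13 10]
After op 4 (reverse): [10 13 6 11 5 0 12 2 9 3 4 8 1 7]
After op 5 (cut(8)): [9 3 4 8 1 7 10 13 6 11 5 0 12 2]
After op 6 (reverse): [2 12 0 5 11 6 13 10 7 1 8 4 3 9]
After op 7 (cut(1)): [12 0 5 11 6 13 10 7 1 8 4 3 9 2]
Card 13 is at position 5.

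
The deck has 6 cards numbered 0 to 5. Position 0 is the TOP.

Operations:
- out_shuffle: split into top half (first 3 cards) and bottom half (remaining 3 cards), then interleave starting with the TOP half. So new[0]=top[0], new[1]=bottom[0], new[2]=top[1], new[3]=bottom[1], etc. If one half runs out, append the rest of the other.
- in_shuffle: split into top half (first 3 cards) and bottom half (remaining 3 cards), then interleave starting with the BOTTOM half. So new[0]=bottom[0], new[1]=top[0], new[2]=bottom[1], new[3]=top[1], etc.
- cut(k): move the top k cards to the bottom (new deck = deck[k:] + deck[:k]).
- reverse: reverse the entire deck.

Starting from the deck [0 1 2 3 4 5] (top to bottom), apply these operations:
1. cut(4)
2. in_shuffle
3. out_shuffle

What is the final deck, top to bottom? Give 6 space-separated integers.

After op 1 (cut(4)): [4 5 0 1 2 3]
After op 2 (in_shuffle): [1 4 2 5 3 0]
After op 3 (out_shuffle): [1 5 4 3 2 0]

Answer: 1 5 4 3 2 0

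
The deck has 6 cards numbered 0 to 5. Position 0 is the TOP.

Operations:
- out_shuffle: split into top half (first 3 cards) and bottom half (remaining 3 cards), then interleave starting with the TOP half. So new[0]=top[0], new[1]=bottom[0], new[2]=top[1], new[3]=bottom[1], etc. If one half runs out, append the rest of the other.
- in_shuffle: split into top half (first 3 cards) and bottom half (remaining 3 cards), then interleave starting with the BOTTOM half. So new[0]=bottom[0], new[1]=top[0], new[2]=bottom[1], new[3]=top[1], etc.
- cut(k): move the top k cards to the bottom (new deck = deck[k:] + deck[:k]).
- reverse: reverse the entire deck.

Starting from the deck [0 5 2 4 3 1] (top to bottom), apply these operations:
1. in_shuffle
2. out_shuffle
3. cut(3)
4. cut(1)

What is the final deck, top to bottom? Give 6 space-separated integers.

After op 1 (in_shuffle): [4 0 3 5 1 2]
After op 2 (out_shuffle): [4 5 0 1 3 2]
After op 3 (cut(3)): [1 3 2 4 5 0]
After op 4 (cut(1)): [3 2 4 5 0 1]

Answer: 3 2 4 5 0 1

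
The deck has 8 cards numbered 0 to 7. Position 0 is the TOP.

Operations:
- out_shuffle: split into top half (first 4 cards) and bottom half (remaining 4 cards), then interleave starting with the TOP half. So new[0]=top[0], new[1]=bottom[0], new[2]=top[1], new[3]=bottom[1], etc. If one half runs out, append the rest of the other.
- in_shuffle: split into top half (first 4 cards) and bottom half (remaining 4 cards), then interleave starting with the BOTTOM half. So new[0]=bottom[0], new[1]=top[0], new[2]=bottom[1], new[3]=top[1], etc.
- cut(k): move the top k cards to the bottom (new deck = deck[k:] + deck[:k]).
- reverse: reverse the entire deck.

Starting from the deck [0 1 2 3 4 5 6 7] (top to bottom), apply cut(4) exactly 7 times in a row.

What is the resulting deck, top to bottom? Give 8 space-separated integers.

After op 1 (cut(4)): [4 5 6 7 0 1 2 3]
After op 2 (cut(4)): [0 1 2 3 4 5 6 7]
After op 3 (cut(4)): [4 5 6 7 0 1 2 3]
After op 4 (cut(4)): [0 1 2 3 4 5 6 7]
After op 5 (cut(4)): [4 5 6 7 0 1 2 3]
After op 6 (cut(4)): [0 1 2 3 4 5 6 7]
After op 7 (cut(4)): [4 5 6 7 0 1 2 3]

Answer: 4 5 6 7 0 1 2 3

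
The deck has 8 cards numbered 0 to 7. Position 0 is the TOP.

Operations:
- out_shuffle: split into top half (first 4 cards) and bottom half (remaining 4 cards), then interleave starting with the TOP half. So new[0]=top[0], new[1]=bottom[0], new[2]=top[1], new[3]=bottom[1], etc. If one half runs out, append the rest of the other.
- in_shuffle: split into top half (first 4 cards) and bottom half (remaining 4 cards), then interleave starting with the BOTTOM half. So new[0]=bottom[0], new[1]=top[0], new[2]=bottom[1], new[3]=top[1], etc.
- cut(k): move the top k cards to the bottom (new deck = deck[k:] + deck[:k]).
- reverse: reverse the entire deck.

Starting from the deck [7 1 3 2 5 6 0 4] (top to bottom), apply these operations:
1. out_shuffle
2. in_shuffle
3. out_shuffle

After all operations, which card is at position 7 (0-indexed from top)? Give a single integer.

After op 1 (out_shuffle): [7 5 1 6 3 0 2 4]
After op 2 (in_shuffle): [3 7 0 5 2 1 4 6]
After op 3 (out_shuffle): [3 2 7 1 0 4 5 6]
Position 7: card 6.

Answer: 6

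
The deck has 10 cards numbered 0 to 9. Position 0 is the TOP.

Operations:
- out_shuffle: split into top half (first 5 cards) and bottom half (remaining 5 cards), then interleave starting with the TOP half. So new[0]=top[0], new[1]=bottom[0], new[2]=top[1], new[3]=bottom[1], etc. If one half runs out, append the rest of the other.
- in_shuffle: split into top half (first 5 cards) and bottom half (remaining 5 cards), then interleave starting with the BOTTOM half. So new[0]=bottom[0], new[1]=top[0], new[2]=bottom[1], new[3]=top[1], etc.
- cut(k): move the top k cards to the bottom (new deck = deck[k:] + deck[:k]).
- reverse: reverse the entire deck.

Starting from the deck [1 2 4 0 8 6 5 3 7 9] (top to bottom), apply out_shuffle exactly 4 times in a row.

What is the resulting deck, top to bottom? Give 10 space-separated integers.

Answer: 1 8 7 0 3 4 5 2 6 9

Derivation:
After op 1 (out_shuffle): [1 6 2 5 4 3 0 7 8 9]
After op 2 (out_shuffle): [1 3 6 0 2 7 5 8 4 9]
After op 3 (out_shuffle): [1 7 3 5 6 8 0 4 2 9]
After op 4 (out_shuffle): [1 8 7 0 3 4 5 2 6 9]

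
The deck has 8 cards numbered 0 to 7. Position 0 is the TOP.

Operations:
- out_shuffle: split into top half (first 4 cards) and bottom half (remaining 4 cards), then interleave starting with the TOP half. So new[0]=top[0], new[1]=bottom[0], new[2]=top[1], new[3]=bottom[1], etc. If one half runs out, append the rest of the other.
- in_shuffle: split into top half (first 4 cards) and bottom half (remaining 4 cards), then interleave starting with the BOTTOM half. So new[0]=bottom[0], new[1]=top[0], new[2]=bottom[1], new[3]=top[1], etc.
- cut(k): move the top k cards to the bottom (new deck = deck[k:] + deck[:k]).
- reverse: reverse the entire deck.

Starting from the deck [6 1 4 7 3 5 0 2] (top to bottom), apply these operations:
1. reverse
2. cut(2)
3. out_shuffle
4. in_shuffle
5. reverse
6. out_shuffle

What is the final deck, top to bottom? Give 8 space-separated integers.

Answer: 6 1 0 2 3 5 4 7

Derivation:
After op 1 (reverse): [2 0 5 3 7 4 1 6]
After op 2 (cut(2)): [5 3 7 4 1 6 2 0]
After op 3 (out_shuffle): [5 1 3 6 7 2 4 0]
After op 4 (in_shuffle): [7 5 2 1 4 3 0 6]
After op 5 (reverse): [6 0 3 4 1 2 5 7]
After op 6 (out_shuffle): [6 1 0 2 3 5 4 7]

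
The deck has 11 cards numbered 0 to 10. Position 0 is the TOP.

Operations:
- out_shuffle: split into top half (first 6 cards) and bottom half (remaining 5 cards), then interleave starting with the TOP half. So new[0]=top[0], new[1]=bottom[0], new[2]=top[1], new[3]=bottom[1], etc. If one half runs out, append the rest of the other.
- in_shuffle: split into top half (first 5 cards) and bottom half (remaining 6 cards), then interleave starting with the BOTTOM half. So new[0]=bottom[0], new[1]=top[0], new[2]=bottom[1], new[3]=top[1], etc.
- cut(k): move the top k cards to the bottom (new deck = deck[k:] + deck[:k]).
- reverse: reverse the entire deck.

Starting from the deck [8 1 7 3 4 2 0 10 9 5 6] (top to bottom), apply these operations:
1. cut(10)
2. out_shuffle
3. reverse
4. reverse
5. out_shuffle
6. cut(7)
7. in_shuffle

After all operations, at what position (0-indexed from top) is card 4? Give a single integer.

After op 1 (cut(10)): [6 8 1 7 3 4 2 0 10 9 5]
After op 2 (out_shuffle): [6 2 8 0 1 10 7 9 3 5 4]
After op 3 (reverse): [4 5 3 9 7 10 1 0 8 2 6]
After op 4 (reverse): [6 2 8 0 1 10 7 9 3 5 4]
After op 5 (out_shuffle): [6 7 2 9 8 3 0 5 1 4 10]
After op 6 (cut(7)): [5 1 4 10 6 7 2 9 8 3 0]
After op 7 (in_shuffle): [7 5 2 1 9 4 8 10 3 6 0]
Card 4 is at position 5.

Answer: 5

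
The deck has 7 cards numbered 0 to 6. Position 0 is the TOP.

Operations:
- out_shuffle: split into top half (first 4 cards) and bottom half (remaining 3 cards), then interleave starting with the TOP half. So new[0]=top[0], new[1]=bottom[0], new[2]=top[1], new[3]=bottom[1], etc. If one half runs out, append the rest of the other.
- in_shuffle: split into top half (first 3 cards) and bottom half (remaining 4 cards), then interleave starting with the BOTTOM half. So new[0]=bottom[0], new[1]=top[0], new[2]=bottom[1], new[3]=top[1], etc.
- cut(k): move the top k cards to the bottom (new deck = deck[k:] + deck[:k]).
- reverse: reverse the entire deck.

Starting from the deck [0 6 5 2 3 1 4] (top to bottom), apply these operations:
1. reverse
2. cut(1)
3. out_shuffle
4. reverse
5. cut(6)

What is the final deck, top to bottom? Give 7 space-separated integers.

After op 1 (reverse): [4 1 3 2 5 6 0]
After op 2 (cut(1)): [1 3 2 5 6 0 4]
After op 3 (out_shuffle): [1 6 3 0 2 4 5]
After op 4 (reverse): [5 4 2 0 3 6 1]
After op 5 (cut(6)): [1 5 4 2 0 3 6]

Answer: 1 5 4 2 0 3 6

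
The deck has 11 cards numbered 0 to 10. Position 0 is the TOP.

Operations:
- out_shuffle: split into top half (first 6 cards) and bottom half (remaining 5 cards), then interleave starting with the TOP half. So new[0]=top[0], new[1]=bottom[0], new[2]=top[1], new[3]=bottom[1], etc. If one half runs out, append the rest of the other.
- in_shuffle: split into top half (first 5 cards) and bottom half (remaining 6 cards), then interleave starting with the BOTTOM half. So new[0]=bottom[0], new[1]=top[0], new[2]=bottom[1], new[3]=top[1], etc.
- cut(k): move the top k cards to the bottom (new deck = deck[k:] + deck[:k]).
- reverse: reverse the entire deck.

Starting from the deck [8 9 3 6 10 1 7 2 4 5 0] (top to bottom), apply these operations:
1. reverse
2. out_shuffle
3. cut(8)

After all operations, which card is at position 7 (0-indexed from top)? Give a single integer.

After op 1 (reverse): [0 5 4 2 7 1 10 6 3 9 8]
After op 2 (out_shuffle): [0 10 5 6 4 3 2 9 7 8 1]
After op 3 (cut(8)): [7 8 1 0 10 5 6 4 3 2 9]
Position 7: card 4.

Answer: 4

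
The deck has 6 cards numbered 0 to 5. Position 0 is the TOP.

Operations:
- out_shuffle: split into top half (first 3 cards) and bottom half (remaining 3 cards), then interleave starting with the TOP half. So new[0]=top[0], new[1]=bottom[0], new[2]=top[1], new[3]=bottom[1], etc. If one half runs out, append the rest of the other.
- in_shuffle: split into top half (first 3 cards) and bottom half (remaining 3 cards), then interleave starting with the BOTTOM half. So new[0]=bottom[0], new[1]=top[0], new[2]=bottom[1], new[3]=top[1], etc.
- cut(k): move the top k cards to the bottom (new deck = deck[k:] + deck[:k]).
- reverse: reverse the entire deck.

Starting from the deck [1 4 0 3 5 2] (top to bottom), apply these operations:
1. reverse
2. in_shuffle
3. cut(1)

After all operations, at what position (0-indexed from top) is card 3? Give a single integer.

After op 1 (reverse): [2 5 3 0 4 1]
After op 2 (in_shuffle): [0 2 4 5 1 3]
After op 3 (cut(1)): [2 4 5 1 3 0]
Card 3 is at position 4.

Answer: 4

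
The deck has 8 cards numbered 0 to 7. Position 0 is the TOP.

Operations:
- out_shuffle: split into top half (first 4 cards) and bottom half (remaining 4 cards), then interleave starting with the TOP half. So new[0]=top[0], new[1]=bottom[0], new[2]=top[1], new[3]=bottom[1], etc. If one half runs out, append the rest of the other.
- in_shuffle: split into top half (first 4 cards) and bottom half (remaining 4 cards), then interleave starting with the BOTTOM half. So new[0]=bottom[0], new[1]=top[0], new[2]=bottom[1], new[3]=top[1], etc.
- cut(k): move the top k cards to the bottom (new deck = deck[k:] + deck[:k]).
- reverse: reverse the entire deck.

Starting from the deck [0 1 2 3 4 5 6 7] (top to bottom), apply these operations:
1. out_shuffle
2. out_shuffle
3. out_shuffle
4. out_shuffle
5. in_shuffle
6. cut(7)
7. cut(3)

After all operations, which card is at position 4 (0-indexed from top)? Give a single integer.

After op 1 (out_shuffle): [0 4 1 5 2 6 3 7]
After op 2 (out_shuffle): [0 2 4 6 1 3 5 7]
After op 3 (out_shuffle): [0 1 2 3 4 5 6 7]
After op 4 (out_shuffle): [0 4 1 5 2 6 3 7]
After op 5 (in_shuffle): [2 0 6 4 3 1 7 5]
After op 6 (cut(7)): [5 2 0 6 4 3 1 7]
After op 7 (cut(3)): [6 4 3 1 7 5 2 0]
Position 4: card 7.

Answer: 7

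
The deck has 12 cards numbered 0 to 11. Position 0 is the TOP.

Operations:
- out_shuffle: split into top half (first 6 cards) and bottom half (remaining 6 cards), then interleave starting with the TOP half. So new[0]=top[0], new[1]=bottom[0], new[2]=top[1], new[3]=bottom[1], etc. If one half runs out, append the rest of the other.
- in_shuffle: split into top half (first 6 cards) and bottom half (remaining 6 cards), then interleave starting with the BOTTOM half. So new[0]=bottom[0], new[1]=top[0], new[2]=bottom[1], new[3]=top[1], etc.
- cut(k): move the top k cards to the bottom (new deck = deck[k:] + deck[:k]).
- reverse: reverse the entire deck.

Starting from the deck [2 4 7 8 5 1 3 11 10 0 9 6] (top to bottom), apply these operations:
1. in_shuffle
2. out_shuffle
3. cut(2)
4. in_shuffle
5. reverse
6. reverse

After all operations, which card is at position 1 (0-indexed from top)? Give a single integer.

After op 1 (in_shuffle): [3 2 11 4 10 7 0 8 9 5 6 1]
After op 2 (out_shuffle): [3 0 2 8 11 9 4 5 10 6 7 1]
After op 3 (cut(2)): [2 8 11 9 4 5 10 6 7 1 3 0]
After op 4 (in_shuffle): [10 2 6 8 7 11 1 9 3 4 0 5]
After op 5 (reverse): [5 0 4 3 9 1 11 7 8 6 2 10]
After op 6 (reverse): [10 2 6 8 7 11 1 9 3 4 0 5]
Position 1: card 2.

Answer: 2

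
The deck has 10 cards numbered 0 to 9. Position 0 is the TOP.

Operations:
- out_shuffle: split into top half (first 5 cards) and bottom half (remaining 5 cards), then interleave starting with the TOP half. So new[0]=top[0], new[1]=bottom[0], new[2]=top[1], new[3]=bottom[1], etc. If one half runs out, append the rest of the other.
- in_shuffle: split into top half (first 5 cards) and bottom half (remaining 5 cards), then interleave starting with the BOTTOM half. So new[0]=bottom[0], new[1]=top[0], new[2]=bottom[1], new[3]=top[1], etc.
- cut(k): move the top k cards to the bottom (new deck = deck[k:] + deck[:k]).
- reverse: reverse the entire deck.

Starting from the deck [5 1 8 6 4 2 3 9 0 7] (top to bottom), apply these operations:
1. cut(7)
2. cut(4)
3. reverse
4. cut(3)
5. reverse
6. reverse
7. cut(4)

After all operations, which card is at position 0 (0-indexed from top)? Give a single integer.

Answer: 6

Derivation:
After op 1 (cut(7)): [9 0 7 5 1 8 6 4 2 3]
After op 2 (cut(4)): [1 8 6 4 2 3 9 0 7 5]
After op 3 (reverse): [5 7 0 9 3 2 4 6 8 1]
After op 4 (cut(3)): [9 3 2 4 6 8 1 5 7 0]
After op 5 (reverse): [0 7 5 1 8 6 4 2 3 9]
After op 6 (reverse): [9 3 2 4 6 8 1 5 7 0]
After op 7 (cut(4)): [6 8 1 5 7 0 9 3 2 4]
Position 0: card 6.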